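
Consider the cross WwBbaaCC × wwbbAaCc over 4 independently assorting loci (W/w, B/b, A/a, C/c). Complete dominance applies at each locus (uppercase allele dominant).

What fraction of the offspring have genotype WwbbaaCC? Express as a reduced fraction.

WwBbaaCC gametes: WBaC×4, WbaC×4, wBaC×4, wbaC×4
wwbbAaCc gametes: wbAC×4, wbAc×4, wbaC×4, wbac×4
WwBbaaCC×wwbbAaCc grid (16·16=256): WwBbAaCC=16 WwBbAaCc=16 WwBbaaCC=16 WwBbaaCc=16 WwbbAaCC=16 WwbbAaCc=16 WwbbaaCC=16 WwbbaaCc=16 wwBbAaCC=16 wwBbAaCc=16 wwBbaaCC=16 wwBbaaCc=16 wwbbAaCC=16 wwbbAaCc=16 wwbbaaCC=16 wwbbaaCc=16
WwbbaaCC hits 16/256; gcd=16; 16÷16/256÷16 = 1/16

P(WwbbaaCC) = 1/16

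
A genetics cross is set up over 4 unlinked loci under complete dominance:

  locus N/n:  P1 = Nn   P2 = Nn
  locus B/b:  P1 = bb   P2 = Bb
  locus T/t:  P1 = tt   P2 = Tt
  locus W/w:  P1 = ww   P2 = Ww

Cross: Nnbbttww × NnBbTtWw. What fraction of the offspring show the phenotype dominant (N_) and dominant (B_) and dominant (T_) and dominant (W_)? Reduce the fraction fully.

Nnbbttww gametes: Nbtw×8, nbtw×8
NnBbTtWw gametes: NBTW×1, NBTw×1, NBtW×1, NBtw×1, NbTW×1, NbTw×1, NbtW×1, Nbtw×1, nBTW×1, nBTw×1, nBtW×1, nBtw×1, nbTW×1, nbTw×1, nbtW×1, nbtw×1
Nnbbttww×NnBbTtWw grid (16·16=256): NNBbTtWw=8 NNBbTtww=8 NNBbttWw=8 NNBbttww=8 NNbbTtWw=8 NNbbTtww=8 NNbbttWw=8 NNbbttww=8 NnBbTtWw=16 NnBbTtww=16 NnBbttWw=16 NnBbttww=16 NnbbTtWw=16 NnbbTtww=16 NnbbttWw=16 Nnbbttww=16 nnBbTtWw=8 nnBbTtww=8 nnBbttWw=8 nnBbttww=8 nnbbTtWw=8 nnbbTtww=8 nnbbttWw=8 nnbbttww=8
N_ B_ T_ W_ hits 24/256; gcd=8; 24÷8/256÷8 = 3/32

P(N_ B_ T_ W_) = 3/32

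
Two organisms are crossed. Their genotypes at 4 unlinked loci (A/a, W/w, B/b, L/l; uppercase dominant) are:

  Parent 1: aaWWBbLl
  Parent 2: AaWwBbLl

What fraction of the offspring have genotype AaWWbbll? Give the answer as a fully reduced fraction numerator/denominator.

P(AaWWbbll) = 1/64

aaWWBbLl gametes: aWBL×4, aWBl×4, aWbL×4, aWbl×4
AaWwBbLl gametes: AWBL×1, AWBl×1, AWbL×1, AWbl×1, AwBL×1, AwBl×1, AwbL×1, Awbl×1, aWBL×1, aWBl×1, aWbL×1, aWbl×1, awBL×1, awBl×1, awbL×1, awbl×1
aaWWBbLl×AaWwBbLl grid (16·16=256): AaWWBBLL=4 AaWWBBLl=8 AaWWBBll=4 AaWWBbLL=8 AaWWBbLl=16 AaWWBbll=8 AaWWbbLL=4 AaWWbbLl=8 AaWWbbll=4 AaWwBBLL=4 AaWwBBLl=8 AaWwBBll=4 AaWwBbLL=8 AaWwBbLl=16 AaWwBbll=8 AaWwbbLL=4 AaWwbbLl=8 AaWwbbll=4 aaWWBBLL=4 aaWWBBLl=8 aaWWBBll=4 aaWWBbLL=8 aaWWBbLl=16 aaWWBbll=8 aaWWbbLL=4 aaWWbbLl=8 aaWWbbll=4 aaWwBBLL=4 aaWwBBLl=8 aaWwBBll=4 aaWwBbLL=8 aaWwBbLl=16 aaWwBbll=8 aaWwbbLL=4 aaWwbbLl=8 aaWwbbll=4
AaWWbbll hits 4/256; gcd=4; 4÷4/256÷4 = 1/64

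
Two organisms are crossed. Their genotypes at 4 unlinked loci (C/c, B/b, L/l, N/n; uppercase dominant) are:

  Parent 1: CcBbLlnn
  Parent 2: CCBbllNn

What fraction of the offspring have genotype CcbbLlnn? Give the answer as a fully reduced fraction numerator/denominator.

P(CcbbLlnn) = 1/32

CcBbLlnn gametes: CBLn×2, CBln×2, CbLn×2, Cbln×2, cBLn×2, cBln×2, cbLn×2, cbln×2
CCBbllNn gametes: CBlN×4, CBln×4, CblN×4, Cbln×4
CcBbLlnn×CCBbllNn grid (16·16=256): CCBBLlNn=8 CCBBLlnn=8 CCBBllNn=8 CCBBllnn=8 CCBbLlNn=16 CCBbLlnn=16 CCBbllNn=16 CCBbllnn=16 CCbbLlNn=8 CCbbLlnn=8 CCbbllNn=8 CCbbllnn=8 CcBBLlNn=8 CcBBLlnn=8 CcBBllNn=8 CcBBllnn=8 CcBbLlNn=16 CcBbLlnn=16 CcBbllNn=16 CcBbllnn=16 CcbbLlNn=8 CcbbLlnn=8 CcbbllNn=8 Ccbbllnn=8
CcbbLlnn hits 8/256; gcd=8; 8÷8/256÷8 = 1/32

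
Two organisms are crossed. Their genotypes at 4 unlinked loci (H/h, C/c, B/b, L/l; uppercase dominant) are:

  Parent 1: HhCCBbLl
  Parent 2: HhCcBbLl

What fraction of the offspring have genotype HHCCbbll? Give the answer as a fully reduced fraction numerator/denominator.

HhCCBbLl gametes: HCBL×2, HCBl×2, HCbL×2, HCbl×2, hCBL×2, hCBl×2, hCbL×2, hCbl×2
HhCcBbLl gametes: HCBL×1, HCBl×1, HCbL×1, HCbl×1, HcBL×1, HcBl×1, HcbL×1, Hcbl×1, hCBL×1, hCBl×1, hCbL×1, hCbl×1, hcBL×1, hcBl×1, hcbL×1, hcbl×1
HhCCBbLl×HhCcBbLl grid (16·16=256): HHCCBBLL=2 HHCCBBLl=4 HHCCBBll=2 HHCCBbLL=4 HHCCBbLl=8 HHCCBbll=4 HHCCbbLL=2 HHCCbbLl=4 HHCCbbll=2 HHCcBBLL=2 HHCcBBLl=4 HHCcBBll=2 HHCcBbLL=4 HHCcBbLl=8 HHCcBbll=4 HHCcbbLL=2 HHCcbbLl=4 HHCcbbll=2 HhCCBBLL=4 HhCCBBLl=8 HhCCBBll=4 HhCCBbLL=8 HhCCBbLl=16 HhCCBbll=8 HhCCbbLL=4 HhCCbbLl=8 HhCCbbll=4 HhCcBBLL=4 HhCcBBLl=8 HhCcBBll=4 HhCcBbLL=8 HhCcBbLl=16 HhCcBbll=8 HhCcbbLL=4 HhCcbbLl=8 HhCcbbll=4 hhCCBBLL=2 hhCCBBLl=4 hhCCBBll=2 hhCCBbLL=4 hhCCBbLl=8 hhCCBbll=4 hhCCbbLL=2 hhCCbbLl=4 hhCCbbll=2 hhCcBBLL=2 hhCcBBLl=4 hhCcBBll=2 hhCcBbLL=4 hhCcBbLl=8 hhCcBbll=4 hhCcbbLL=2 hhCcbbLl=4 hhCcbbll=2
HHCCbbll hits 2/256; gcd=2; 2÷2/256÷2 = 1/128

P(HHCCbbll) = 1/128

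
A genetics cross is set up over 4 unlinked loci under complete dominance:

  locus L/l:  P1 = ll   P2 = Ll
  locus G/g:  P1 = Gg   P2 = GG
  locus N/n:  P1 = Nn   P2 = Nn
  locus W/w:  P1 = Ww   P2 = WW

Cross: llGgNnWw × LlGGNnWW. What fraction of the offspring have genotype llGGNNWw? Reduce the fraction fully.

P(llGGNNWw) = 1/32

llGgNnWw gametes: lGNW×2, lGNw×2, lGnW×2, lGnw×2, lgNW×2, lgNw×2, lgnW×2, lgnw×2
LlGGNnWW gametes: LGNW×4, LGnW×4, lGNW×4, lGnW×4
llGgNnWw×LlGGNnWW grid (16·16=256): LlGGNNWW=8 LlGGNNWw=8 LlGGNnWW=16 LlGGNnWw=16 LlGGnnWW=8 LlGGnnWw=8 LlGgNNWW=8 LlGgNNWw=8 LlGgNnWW=16 LlGgNnWw=16 LlGgnnWW=8 LlGgnnWw=8 llGGNNWW=8 llGGNNWw=8 llGGNnWW=16 llGGNnWw=16 llGGnnWW=8 llGGnnWw=8 llGgNNWW=8 llGgNNWw=8 llGgNnWW=16 llGgNnWw=16 llGgnnWW=8 llGgnnWw=8
llGGNNWw hits 8/256; gcd=8; 8÷8/256÷8 = 1/32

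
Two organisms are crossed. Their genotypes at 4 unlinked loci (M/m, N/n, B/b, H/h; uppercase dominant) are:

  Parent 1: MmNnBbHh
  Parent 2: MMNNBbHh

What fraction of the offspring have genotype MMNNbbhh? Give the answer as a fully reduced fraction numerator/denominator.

MmNnBbHh gametes: MNBH×1, MNBh×1, MNbH×1, MNbh×1, MnBH×1, MnBh×1, MnbH×1, Mnbh×1, mNBH×1, mNBh×1, mNbH×1, mNbh×1, mnBH×1, mnBh×1, mnbH×1, mnbh×1
MMNNBbHh gametes: MNBH×4, MNBh×4, MNbH×4, MNbh×4
MmNnBbHh×MMNNBbHh grid (16·16=256): MMNNBBHH=4 MMNNBBHh=8 MMNNBBhh=4 MMNNBbHH=8 MMNNBbHh=16 MMNNBbhh=8 MMNNbbHH=4 MMNNbbHh=8 MMNNbbhh=4 MMNnBBHH=4 MMNnBBHh=8 MMNnBBhh=4 MMNnBbHH=8 MMNnBbHh=16 MMNnBbhh=8 MMNnbbHH=4 MMNnbbHh=8 MMNnbbhh=4 MmNNBBHH=4 MmNNBBHh=8 MmNNBBhh=4 MmNNBbHH=8 MmNNBbHh=16 MmNNBbhh=8 MmNNbbHH=4 MmNNbbHh=8 MmNNbbhh=4 MmNnBBHH=4 MmNnBBHh=8 MmNnBBhh=4 MmNnBbHH=8 MmNnBbHh=16 MmNnBbhh=8 MmNnbbHH=4 MmNnbbHh=8 MmNnbbhh=4
MMNNbbhh hits 4/256; gcd=4; 4÷4/256÷4 = 1/64

P(MMNNbbhh) = 1/64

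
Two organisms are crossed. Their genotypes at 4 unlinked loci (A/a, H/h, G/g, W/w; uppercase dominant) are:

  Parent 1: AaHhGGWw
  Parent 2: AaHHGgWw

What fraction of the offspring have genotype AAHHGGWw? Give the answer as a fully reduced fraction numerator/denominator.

P(AAHHGGWw) = 1/32

AaHhGGWw gametes: AHGW×2, AHGw×2, AhGW×2, AhGw×2, aHGW×2, aHGw×2, ahGW×2, ahGw×2
AaHHGgWw gametes: AHGW×2, AHGw×2, AHgW×2, AHgw×2, aHGW×2, aHGw×2, aHgW×2, aHgw×2
AaHhGGWw×AaHHGgWw grid (16·16=256): AAHHGGWW=4 AAHHGGWw=8 AAHHGGww=4 AAHHGgWW=4 AAHHGgWw=8 AAHHGgww=4 AAHhGGWW=4 AAHhGGWw=8 AAHhGGww=4 AAHhGgWW=4 AAHhGgWw=8 AAHhGgww=4 AaHHGGWW=8 AaHHGGWw=16 AaHHGGww=8 AaHHGgWW=8 AaHHGgWw=16 AaHHGgww=8 AaHhGGWW=8 AaHhGGWw=16 AaHhGGww=8 AaHhGgWW=8 AaHhGgWw=16 AaHhGgww=8 aaHHGGWW=4 aaHHGGWw=8 aaHHGGww=4 aaHHGgWW=4 aaHHGgWw=8 aaHHGgww=4 aaHhGGWW=4 aaHhGGWw=8 aaHhGGww=4 aaHhGgWW=4 aaHhGgWw=8 aaHhGgww=4
AAHHGGWw hits 8/256; gcd=8; 8÷8/256÷8 = 1/32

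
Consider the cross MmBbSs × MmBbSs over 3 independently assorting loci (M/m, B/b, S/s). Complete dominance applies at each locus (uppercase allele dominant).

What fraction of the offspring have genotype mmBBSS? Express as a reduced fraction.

MmBbSs gametes: MBS×1, MBs×1, MbS×1, Mbs×1, mBS×1, mBs×1, mbS×1, mbs×1
MmBbSs gametes: MBS×1, MBs×1, MbS×1, Mbs×1, mBS×1, mBs×1, mbS×1, mbs×1
MmBbSs×MmBbSs grid (8·8=64): MMBBSS=1 MMBBSs=2 MMBBss=1 MMBbSS=2 MMBbSs=4 MMBbss=2 MMbbSS=1 MMbbSs=2 MMbbss=1 MmBBSS=2 MmBBSs=4 MmBBss=2 MmBbSS=4 MmBbSs=8 MmBbss=4 MmbbSS=2 MmbbSs=4 Mmbbss=2 mmBBSS=1 mmBBSs=2 mmBBss=1 mmBbSS=2 mmBbSs=4 mmBbss=2 mmbbSS=1 mmbbSs=2 mmbbss=1
mmBBSS hits 1/64; gcd=1; 1÷1/64÷1 = 1/64

P(mmBBSS) = 1/64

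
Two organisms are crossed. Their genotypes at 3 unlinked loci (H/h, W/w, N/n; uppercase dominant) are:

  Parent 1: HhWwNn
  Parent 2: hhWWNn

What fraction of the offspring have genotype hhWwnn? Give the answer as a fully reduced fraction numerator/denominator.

HhWwNn gametes: HWN×1, HWn×1, HwN×1, Hwn×1, hWN×1, hWn×1, hwN×1, hwn×1
hhWWNn gametes: hWN×4, hWn×4
HhWwNn×hhWWNn grid (8·8=64): HhWWNN=4 HhWWNn=8 HhWWnn=4 HhWwNN=4 HhWwNn=8 HhWwnn=4 hhWWNN=4 hhWWNn=8 hhWWnn=4 hhWwNN=4 hhWwNn=8 hhWwnn=4
hhWwnn hits 4/64; gcd=4; 4÷4/64÷4 = 1/16

P(hhWwnn) = 1/16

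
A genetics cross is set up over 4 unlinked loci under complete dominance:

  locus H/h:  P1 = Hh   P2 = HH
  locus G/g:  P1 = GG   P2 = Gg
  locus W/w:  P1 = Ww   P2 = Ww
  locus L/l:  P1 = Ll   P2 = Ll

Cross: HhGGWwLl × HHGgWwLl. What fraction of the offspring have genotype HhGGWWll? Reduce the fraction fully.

P(HhGGWWll) = 1/64

HhGGWwLl gametes: HGWL×2, HGWl×2, HGwL×2, HGwl×2, hGWL×2, hGWl×2, hGwL×2, hGwl×2
HHGgWwLl gametes: HGWL×2, HGWl×2, HGwL×2, HGwl×2, HgWL×2, HgWl×2, HgwL×2, Hgwl×2
HhGGWwLl×HHGgWwLl grid (16·16=256): HHGGWWLL=4 HHGGWWLl=8 HHGGWWll=4 HHGGWwLL=8 HHGGWwLl=16 HHGGWwll=8 HHGGwwLL=4 HHGGwwLl=8 HHGGwwll=4 HHGgWWLL=4 HHGgWWLl=8 HHGgWWll=4 HHGgWwLL=8 HHGgWwLl=16 HHGgWwll=8 HHGgwwLL=4 HHGgwwLl=8 HHGgwwll=4 HhGGWWLL=4 HhGGWWLl=8 HhGGWWll=4 HhGGWwLL=8 HhGGWwLl=16 HhGGWwll=8 HhGGwwLL=4 HhGGwwLl=8 HhGGwwll=4 HhGgWWLL=4 HhGgWWLl=8 HhGgWWll=4 HhGgWwLL=8 HhGgWwLl=16 HhGgWwll=8 HhGgwwLL=4 HhGgwwLl=8 HhGgwwll=4
HhGGWWll hits 4/256; gcd=4; 4÷4/256÷4 = 1/64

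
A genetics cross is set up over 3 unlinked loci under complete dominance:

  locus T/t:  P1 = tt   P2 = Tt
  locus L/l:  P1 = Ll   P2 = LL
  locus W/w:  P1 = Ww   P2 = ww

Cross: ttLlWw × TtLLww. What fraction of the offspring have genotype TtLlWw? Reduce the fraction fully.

P(TtLlWw) = 1/8

ttLlWw gametes: tLW×2, tLw×2, tlW×2, tlw×2
TtLLww gametes: TLw×4, tLw×4
ttLlWw×TtLLww grid (8·8=64): TtLLWw=8 TtLLww=8 TtLlWw=8 TtLlww=8 ttLLWw=8 ttLLww=8 ttLlWw=8 ttLlww=8
TtLlWw hits 8/64; gcd=8; 8÷8/64÷8 = 1/8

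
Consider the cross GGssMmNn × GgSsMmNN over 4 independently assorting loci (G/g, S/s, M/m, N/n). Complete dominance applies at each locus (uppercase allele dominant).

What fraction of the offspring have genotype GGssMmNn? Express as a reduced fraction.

P(GGssMmNn) = 1/16

GGssMmNn gametes: GsMN×4, GsMn×4, GsmN×4, Gsmn×4
GgSsMmNN gametes: GSMN×2, GSmN×2, GsMN×2, GsmN×2, gSMN×2, gSmN×2, gsMN×2, gsmN×2
GGssMmNn×GgSsMmNN grid (16·16=256): GGSsMMNN=8 GGSsMMNn=8 GGSsMmNN=16 GGSsMmNn=16 GGSsmmNN=8 GGSsmmNn=8 GGssMMNN=8 GGssMMNn=8 GGssMmNN=16 GGssMmNn=16 GGssmmNN=8 GGssmmNn=8 GgSsMMNN=8 GgSsMMNn=8 GgSsMmNN=16 GgSsMmNn=16 GgSsmmNN=8 GgSsmmNn=8 GgssMMNN=8 GgssMMNn=8 GgssMmNN=16 GgssMmNn=16 GgssmmNN=8 GgssmmNn=8
GGssMmNn hits 16/256; gcd=16; 16÷16/256÷16 = 1/16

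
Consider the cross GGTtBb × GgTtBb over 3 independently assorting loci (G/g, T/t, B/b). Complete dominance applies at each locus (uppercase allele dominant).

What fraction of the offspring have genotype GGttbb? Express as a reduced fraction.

P(GGttbb) = 1/32

GGTtBb gametes: GTB×2, GTb×2, GtB×2, Gtb×2
GgTtBb gametes: GTB×1, GTb×1, GtB×1, Gtb×1, gTB×1, gTb×1, gtB×1, gtb×1
GGTtBb×GgTtBb grid (8·8=64): GGTTBB=2 GGTTBb=4 GGTTbb=2 GGTtBB=4 GGTtBb=8 GGTtbb=4 GGttBB=2 GGttBb=4 GGttbb=2 GgTTBB=2 GgTTBb=4 GgTTbb=2 GgTtBB=4 GgTtBb=8 GgTtbb=4 GgttBB=2 GgttBb=4 Ggttbb=2
GGttbb hits 2/64; gcd=2; 2÷2/64÷2 = 1/32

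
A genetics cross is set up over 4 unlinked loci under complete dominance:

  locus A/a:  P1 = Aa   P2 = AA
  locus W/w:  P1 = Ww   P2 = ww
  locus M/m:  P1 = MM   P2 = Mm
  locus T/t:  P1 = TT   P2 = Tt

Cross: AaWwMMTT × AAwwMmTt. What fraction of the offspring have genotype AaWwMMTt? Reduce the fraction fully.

AaWwMMTT gametes: AWMT×4, AwMT×4, aWMT×4, awMT×4
AAwwMmTt gametes: AwMT×4, AwMt×4, AwmT×4, Awmt×4
AaWwMMTT×AAwwMmTt grid (16·16=256): AAWwMMTT=16 AAWwMMTt=16 AAWwMmTT=16 AAWwMmTt=16 AAwwMMTT=16 AAwwMMTt=16 AAwwMmTT=16 AAwwMmTt=16 AaWwMMTT=16 AaWwMMTt=16 AaWwMmTT=16 AaWwMmTt=16 AawwMMTT=16 AawwMMTt=16 AawwMmTT=16 AawwMmTt=16
AaWwMMTt hits 16/256; gcd=16; 16÷16/256÷16 = 1/16

P(AaWwMMTt) = 1/16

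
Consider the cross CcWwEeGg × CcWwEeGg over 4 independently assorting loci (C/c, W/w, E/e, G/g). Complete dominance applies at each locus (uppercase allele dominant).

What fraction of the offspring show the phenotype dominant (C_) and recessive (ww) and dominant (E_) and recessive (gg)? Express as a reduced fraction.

P(C_ ww E_ gg) = 9/256

CcWwEeGg gametes: CWEG×1, CWEg×1, CWeG×1, CWeg×1, CwEG×1, CwEg×1, CweG×1, Cweg×1, cWEG×1, cWEg×1, cWeG×1, cWeg×1, cwEG×1, cwEg×1, cweG×1, cweg×1
CcWwEeGg gametes: CWEG×1, CWEg×1, CWeG×1, CWeg×1, CwEG×1, CwEg×1, CweG×1, Cweg×1, cWEG×1, cWEg×1, cWeG×1, cWeg×1, cwEG×1, cwEg×1, cweG×1, cweg×1
CcWwEeGg×CcWwEeGg grid (16·16=256): CCWWEEGG=1 CCWWEEGg=2 CCWWEEgg=1 CCWWEeGG=2 CCWWEeGg=4 CCWWEegg=2 CCWWeeGG=1 CCWWeeGg=2 CCWWeegg=1 CCWwEEGG=2 CCWwEEGg=4 CCWwEEgg=2 CCWwEeGG=4 CCWwEeGg=8 CCWwEegg=4 CCWweeGG=2 CCWweeGg=4 CCWweegg=2 CCwwEEGG=1 CCwwEEGg=2 CCwwEEgg=1 CCwwEeGG=2 CCwwEeGg=4 CCwwEegg=2 CCwweeGG=1 CCwweeGg=2 CCwweegg=1 CcWWEEGG=2 CcWWEEGg=4 CcWWEEgg=2 CcWWEeGG=4 CcWWEeGg=8 CcWWEegg=4 CcWWeeGG=2 CcWWeeGg=4 CcWWeegg=2 CcWwEEGG=4 CcWwEEGg=8 CcWwEEgg=4 CcWwEeGG=8 CcWwEeGg=16 CcWwEegg=8 CcWweeGG=4 CcWweeGg=8 CcWweegg=4 CcwwEEGG=2 CcwwEEGg=4 CcwwEEgg=2 CcwwEeGG=4 CcwwEeGg=8 CcwwEegg=4 CcwweeGG=2 CcwweeGg=4 Ccwweegg=2 ccWWEEGG=1 ccWWEEGg=2 ccWWEEgg=1 ccWWEeGG=2 ccWWEeGg=4 ccWWEegg=2 ccWWeeGG=1 ccWWeeGg=2 ccWWeegg=1 ccWwEEGG=2 ccWwEEGg=4 ccWwEEgg=2 ccWwEeGG=4 ccWwEeGg=8 ccWwEegg=4 ccWweeGG=2 ccWweeGg=4 ccWweegg=2 ccwwEEGG=1 ccwwEEGg=2 ccwwEEgg=1 ccwwEeGG=2 ccwwEeGg=4 ccwwEegg=2 ccwweeGG=1 ccwweeGg=2 ccwweegg=1
C_ ww E_ gg hits 9/256; gcd=1; 9÷1/256÷1 = 9/256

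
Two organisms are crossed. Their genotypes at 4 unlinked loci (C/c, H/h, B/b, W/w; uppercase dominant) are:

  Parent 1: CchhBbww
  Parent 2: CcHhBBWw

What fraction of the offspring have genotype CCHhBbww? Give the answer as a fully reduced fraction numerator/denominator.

P(CCHhBbww) = 1/32

CchhBbww gametes: ChBw×4, Chbw×4, chBw×4, chbw×4
CcHhBBWw gametes: CHBW×2, CHBw×2, ChBW×2, ChBw×2, cHBW×2, cHBw×2, chBW×2, chBw×2
CchhBbww×CcHhBBWw grid (16·16=256): CCHhBBWw=8 CCHhBBww=8 CCHhBbWw=8 CCHhBbww=8 CChhBBWw=8 CChhBBww=8 CChhBbWw=8 CChhBbww=8 CcHhBBWw=16 CcHhBBww=16 CcHhBbWw=16 CcHhBbww=16 CchhBBWw=16 CchhBBww=16 CchhBbWw=16 CchhBbww=16 ccHhBBWw=8 ccHhBBww=8 ccHhBbWw=8 ccHhBbww=8 cchhBBWw=8 cchhBBww=8 cchhBbWw=8 cchhBbww=8
CCHhBbww hits 8/256; gcd=8; 8÷8/256÷8 = 1/32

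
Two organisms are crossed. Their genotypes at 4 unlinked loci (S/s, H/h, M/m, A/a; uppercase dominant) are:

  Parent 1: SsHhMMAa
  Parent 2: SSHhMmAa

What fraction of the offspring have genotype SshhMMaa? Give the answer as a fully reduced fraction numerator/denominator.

P(SshhMMaa) = 1/64

SsHhMMAa gametes: SHMA×2, SHMa×2, ShMA×2, ShMa×2, sHMA×2, sHMa×2, shMA×2, shMa×2
SSHhMmAa gametes: SHMA×2, SHMa×2, SHmA×2, SHma×2, ShMA×2, ShMa×2, ShmA×2, Shma×2
SsHhMMAa×SSHhMmAa grid (16·16=256): SSHHMMAA=4 SSHHMMAa=8 SSHHMMaa=4 SSHHMmAA=4 SSHHMmAa=8 SSHHMmaa=4 SSHhMMAA=8 SSHhMMAa=16 SSHhMMaa=8 SSHhMmAA=8 SSHhMmAa=16 SSHhMmaa=8 SShhMMAA=4 SShhMMAa=8 SShhMMaa=4 SShhMmAA=4 SShhMmAa=8 SShhMmaa=4 SsHHMMAA=4 SsHHMMAa=8 SsHHMMaa=4 SsHHMmAA=4 SsHHMmAa=8 SsHHMmaa=4 SsHhMMAA=8 SsHhMMAa=16 SsHhMMaa=8 SsHhMmAA=8 SsHhMmAa=16 SsHhMmaa=8 SshhMMAA=4 SshhMMAa=8 SshhMMaa=4 SshhMmAA=4 SshhMmAa=8 SshhMmaa=4
SshhMMaa hits 4/256; gcd=4; 4÷4/256÷4 = 1/64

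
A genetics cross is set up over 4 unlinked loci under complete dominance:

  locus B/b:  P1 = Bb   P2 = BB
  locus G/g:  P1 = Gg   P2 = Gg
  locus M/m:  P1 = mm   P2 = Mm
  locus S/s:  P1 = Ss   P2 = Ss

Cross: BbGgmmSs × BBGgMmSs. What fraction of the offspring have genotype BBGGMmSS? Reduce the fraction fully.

BbGgmmSs gametes: BGmS×2, BGms×2, BgmS×2, Bgms×2, bGmS×2, bGms×2, bgmS×2, bgms×2
BBGgMmSs gametes: BGMS×2, BGMs×2, BGmS×2, BGms×2, BgMS×2, BgMs×2, BgmS×2, Bgms×2
BbGgmmSs×BBGgMmSs grid (16·16=256): BBGGMmSS=4 BBGGMmSs=8 BBGGMmss=4 BBGGmmSS=4 BBGGmmSs=8 BBGGmmss=4 BBGgMmSS=8 BBGgMmSs=16 BBGgMmss=8 BBGgmmSS=8 BBGgmmSs=16 BBGgmmss=8 BBggMmSS=4 BBggMmSs=8 BBggMmss=4 BBggmmSS=4 BBggmmSs=8 BBggmmss=4 BbGGMmSS=4 BbGGMmSs=8 BbGGMmss=4 BbGGmmSS=4 BbGGmmSs=8 BbGGmmss=4 BbGgMmSS=8 BbGgMmSs=16 BbGgMmss=8 BbGgmmSS=8 BbGgmmSs=16 BbGgmmss=8 BbggMmSS=4 BbggMmSs=8 BbggMmss=4 BbggmmSS=4 BbggmmSs=8 Bbggmmss=4
BBGGMmSS hits 4/256; gcd=4; 4÷4/256÷4 = 1/64

P(BBGGMmSS) = 1/64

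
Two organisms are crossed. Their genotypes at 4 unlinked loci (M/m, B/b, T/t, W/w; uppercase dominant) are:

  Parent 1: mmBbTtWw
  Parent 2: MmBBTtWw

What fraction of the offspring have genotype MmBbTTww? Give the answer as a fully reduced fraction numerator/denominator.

mmBbTtWw gametes: mBTW×2, mBTw×2, mBtW×2, mBtw×2, mbTW×2, mbTw×2, mbtW×2, mbtw×2
MmBBTtWw gametes: MBTW×2, MBTw×2, MBtW×2, MBtw×2, mBTW×2, mBTw×2, mBtW×2, mBtw×2
mmBbTtWw×MmBBTtWw grid (16·16=256): MmBBTTWW=4 MmBBTTWw=8 MmBBTTww=4 MmBBTtWW=8 MmBBTtWw=16 MmBBTtww=8 MmBBttWW=4 MmBBttWw=8 MmBBttww=4 MmBbTTWW=4 MmBbTTWw=8 MmBbTTww=4 MmBbTtWW=8 MmBbTtWw=16 MmBbTtww=8 MmBbttWW=4 MmBbttWw=8 MmBbttww=4 mmBBTTWW=4 mmBBTTWw=8 mmBBTTww=4 mmBBTtWW=8 mmBBTtWw=16 mmBBTtww=8 mmBBttWW=4 mmBBttWw=8 mmBBttww=4 mmBbTTWW=4 mmBbTTWw=8 mmBbTTww=4 mmBbTtWW=8 mmBbTtWw=16 mmBbTtww=8 mmBbttWW=4 mmBbttWw=8 mmBbttww=4
MmBbTTww hits 4/256; gcd=4; 4÷4/256÷4 = 1/64

P(MmBbTTww) = 1/64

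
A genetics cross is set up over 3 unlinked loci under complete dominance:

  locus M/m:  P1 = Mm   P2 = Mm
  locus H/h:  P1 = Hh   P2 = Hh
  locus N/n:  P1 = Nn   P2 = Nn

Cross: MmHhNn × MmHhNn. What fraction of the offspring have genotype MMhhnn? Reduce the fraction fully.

MmHhNn gametes: MHN×1, MHn×1, MhN×1, Mhn×1, mHN×1, mHn×1, mhN×1, mhn×1
MmHhNn gametes: MHN×1, MHn×1, MhN×1, Mhn×1, mHN×1, mHn×1, mhN×1, mhn×1
MmHhNn×MmHhNn grid (8·8=64): MMHHNN=1 MMHHNn=2 MMHHnn=1 MMHhNN=2 MMHhNn=4 MMHhnn=2 MMhhNN=1 MMhhNn=2 MMhhnn=1 MmHHNN=2 MmHHNn=4 MmHHnn=2 MmHhNN=4 MmHhNn=8 MmHhnn=4 MmhhNN=2 MmhhNn=4 Mmhhnn=2 mmHHNN=1 mmHHNn=2 mmHHnn=1 mmHhNN=2 mmHhNn=4 mmHhnn=2 mmhhNN=1 mmhhNn=2 mmhhnn=1
MMhhnn hits 1/64; gcd=1; 1÷1/64÷1 = 1/64

P(MMhhnn) = 1/64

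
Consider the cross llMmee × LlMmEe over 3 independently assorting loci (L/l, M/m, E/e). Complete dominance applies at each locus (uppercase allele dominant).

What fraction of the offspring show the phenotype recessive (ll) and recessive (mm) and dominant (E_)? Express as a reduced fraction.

llMmee gametes: lMe×4, lme×4
LlMmEe gametes: LME×1, LMe×1, LmE×1, Lme×1, lME×1, lMe×1, lmE×1, lme×1
llMmee×LlMmEe grid (8·8=64): LlMMEe=4 LlMMee=4 LlMmEe=8 LlMmee=8 LlmmEe=4 Llmmee=4 llMMEe=4 llMMee=4 llMmEe=8 llMmee=8 llmmEe=4 llmmee=4
ll mm E_ hits 4/64; gcd=4; 4÷4/64÷4 = 1/16

P(ll mm E_) = 1/16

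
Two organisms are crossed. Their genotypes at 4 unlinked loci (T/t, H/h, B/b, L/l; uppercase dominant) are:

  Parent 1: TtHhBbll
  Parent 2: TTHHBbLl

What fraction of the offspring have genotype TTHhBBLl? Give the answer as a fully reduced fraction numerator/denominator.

TtHhBbll gametes: THBl×2, THbl×2, ThBl×2, Thbl×2, tHBl×2, tHbl×2, thBl×2, thbl×2
TTHHBbLl gametes: THBL×4, THBl×4, THbL×4, THbl×4
TtHhBbll×TTHHBbLl grid (16·16=256): TTHHBBLl=8 TTHHBBll=8 TTHHBbLl=16 TTHHBbll=16 TTHHbbLl=8 TTHHbbll=8 TTHhBBLl=8 TTHhBBll=8 TTHhBbLl=16 TTHhBbll=16 TTHhbbLl=8 TTHhbbll=8 TtHHBBLl=8 TtHHBBll=8 TtHHBbLl=16 TtHHBbll=16 TtHHbbLl=8 TtHHbbll=8 TtHhBBLl=8 TtHhBBll=8 TtHhBbLl=16 TtHhBbll=16 TtHhbbLl=8 TtHhbbll=8
TTHhBBLl hits 8/256; gcd=8; 8÷8/256÷8 = 1/32

P(TTHhBBLl) = 1/32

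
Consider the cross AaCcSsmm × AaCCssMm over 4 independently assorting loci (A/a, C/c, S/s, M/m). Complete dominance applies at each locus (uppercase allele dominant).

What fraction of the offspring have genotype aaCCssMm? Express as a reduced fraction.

AaCcSsmm gametes: ACSm×2, ACsm×2, AcSm×2, Acsm×2, aCSm×2, aCsm×2, acSm×2, acsm×2
AaCCssMm gametes: ACsM×4, ACsm×4, aCsM×4, aCsm×4
AaCcSsmm×AaCCssMm grid (16·16=256): AACCSsMm=8 AACCSsmm=8 AACCssMm=8 AACCssmm=8 AACcSsMm=8 AACcSsmm=8 AACcssMm=8 AACcssmm=8 AaCCSsMm=16 AaCCSsmm=16 AaCCssMm=16 AaCCssmm=16 AaCcSsMm=16 AaCcSsmm=16 AaCcssMm=16 AaCcssmm=16 aaCCSsMm=8 aaCCSsmm=8 aaCCssMm=8 aaCCssmm=8 aaCcSsMm=8 aaCcSsmm=8 aaCcssMm=8 aaCcssmm=8
aaCCssMm hits 8/256; gcd=8; 8÷8/256÷8 = 1/32

P(aaCCssMm) = 1/32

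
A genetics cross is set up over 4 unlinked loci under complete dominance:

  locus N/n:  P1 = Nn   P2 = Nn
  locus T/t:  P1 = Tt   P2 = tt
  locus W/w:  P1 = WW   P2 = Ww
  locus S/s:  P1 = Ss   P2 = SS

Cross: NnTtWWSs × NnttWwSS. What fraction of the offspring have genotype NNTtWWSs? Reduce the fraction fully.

NnTtWWSs gametes: NTWS×2, NTWs×2, NtWS×2, NtWs×2, nTWS×2, nTWs×2, ntWS×2, ntWs×2
NnttWwSS gametes: NtWS×4, NtwS×4, ntWS×4, ntwS×4
NnTtWWSs×NnttWwSS grid (16·16=256): NNTtWWSS=8 NNTtWWSs=8 NNTtWwSS=8 NNTtWwSs=8 NNttWWSS=8 NNttWWSs=8 NNttWwSS=8 NNttWwSs=8 NnTtWWSS=16 NnTtWWSs=16 NnTtWwSS=16 NnTtWwSs=16 NnttWWSS=16 NnttWWSs=16 NnttWwSS=16 NnttWwSs=16 nnTtWWSS=8 nnTtWWSs=8 nnTtWwSS=8 nnTtWwSs=8 nnttWWSS=8 nnttWWSs=8 nnttWwSS=8 nnttWwSs=8
NNTtWWSs hits 8/256; gcd=8; 8÷8/256÷8 = 1/32

P(NNTtWWSs) = 1/32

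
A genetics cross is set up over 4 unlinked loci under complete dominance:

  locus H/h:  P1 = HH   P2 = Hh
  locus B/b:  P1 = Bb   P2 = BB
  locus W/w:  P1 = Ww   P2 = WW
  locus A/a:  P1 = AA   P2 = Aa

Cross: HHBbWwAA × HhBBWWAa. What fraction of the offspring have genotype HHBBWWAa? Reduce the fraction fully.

P(HHBBWWAa) = 1/16

HHBbWwAA gametes: HBWA×4, HBwA×4, HbWA×4, HbwA×4
HhBBWWAa gametes: HBWA×4, HBWa×4, hBWA×4, hBWa×4
HHBbWwAA×HhBBWWAa grid (16·16=256): HHBBWWAA=16 HHBBWWAa=16 HHBBWwAA=16 HHBBWwAa=16 HHBbWWAA=16 HHBbWWAa=16 HHBbWwAA=16 HHBbWwAa=16 HhBBWWAA=16 HhBBWWAa=16 HhBBWwAA=16 HhBBWwAa=16 HhBbWWAA=16 HhBbWWAa=16 HhBbWwAA=16 HhBbWwAa=16
HHBBWWAa hits 16/256; gcd=16; 16÷16/256÷16 = 1/16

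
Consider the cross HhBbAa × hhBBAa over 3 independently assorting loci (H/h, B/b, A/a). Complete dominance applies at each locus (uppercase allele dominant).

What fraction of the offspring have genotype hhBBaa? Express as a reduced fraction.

P(hhBBaa) = 1/16

HhBbAa gametes: HBA×1, HBa×1, HbA×1, Hba×1, hBA×1, hBa×1, hbA×1, hba×1
hhBBAa gametes: hBA×4, hBa×4
HhBbAa×hhBBAa grid (8·8=64): HhBBAA=4 HhBBAa=8 HhBBaa=4 HhBbAA=4 HhBbAa=8 HhBbaa=4 hhBBAA=4 hhBBAa=8 hhBBaa=4 hhBbAA=4 hhBbAa=8 hhBbaa=4
hhBBaa hits 4/64; gcd=4; 4÷4/64÷4 = 1/16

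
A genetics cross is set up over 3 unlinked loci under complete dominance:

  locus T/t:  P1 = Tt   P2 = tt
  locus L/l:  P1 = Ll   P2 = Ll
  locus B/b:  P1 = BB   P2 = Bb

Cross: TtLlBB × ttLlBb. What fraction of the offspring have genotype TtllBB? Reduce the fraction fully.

TtLlBB gametes: TLB×2, TlB×2, tLB×2, tlB×2
ttLlBb gametes: tLB×2, tLb×2, tlB×2, tlb×2
TtLlBB×ttLlBb grid (8·8=64): TtLLBB=4 TtLLBb=4 TtLlBB=8 TtLlBb=8 TtllBB=4 TtllBb=4 ttLLBB=4 ttLLBb=4 ttLlBB=8 ttLlBb=8 ttllBB=4 ttllBb=4
TtllBB hits 4/64; gcd=4; 4÷4/64÷4 = 1/16

P(TtllBB) = 1/16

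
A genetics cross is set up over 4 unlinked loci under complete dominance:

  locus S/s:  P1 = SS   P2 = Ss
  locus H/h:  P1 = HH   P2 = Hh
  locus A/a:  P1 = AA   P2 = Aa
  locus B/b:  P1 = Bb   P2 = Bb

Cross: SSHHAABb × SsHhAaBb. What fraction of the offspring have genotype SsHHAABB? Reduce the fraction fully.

P(SsHHAABB) = 1/32

SSHHAABb gametes: SHAB×8, SHAb×8
SsHhAaBb gametes: SHAB×1, SHAb×1, SHaB×1, SHab×1, ShAB×1, ShAb×1, ShaB×1, Shab×1, sHAB×1, sHAb×1, sHaB×1, sHab×1, shAB×1, shAb×1, shaB×1, shab×1
SSHHAABb×SsHhAaBb grid (16·16=256): SSHHAABB=8 SSHHAABb=16 SSHHAAbb=8 SSHHAaBB=8 SSHHAaBb=16 SSHHAabb=8 SSHhAABB=8 SSHhAABb=16 SSHhAAbb=8 SSHhAaBB=8 SSHhAaBb=16 SSHhAabb=8 SsHHAABB=8 SsHHAABb=16 SsHHAAbb=8 SsHHAaBB=8 SsHHAaBb=16 SsHHAabb=8 SsHhAABB=8 SsHhAABb=16 SsHhAAbb=8 SsHhAaBB=8 SsHhAaBb=16 SsHhAabb=8
SsHHAABB hits 8/256; gcd=8; 8÷8/256÷8 = 1/32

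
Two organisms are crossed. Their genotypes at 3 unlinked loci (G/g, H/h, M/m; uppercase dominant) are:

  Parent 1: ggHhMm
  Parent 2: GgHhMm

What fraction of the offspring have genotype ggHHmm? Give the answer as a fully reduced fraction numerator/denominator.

P(ggHHmm) = 1/32

ggHhMm gametes: gHM×2, gHm×2, ghM×2, ghm×2
GgHhMm gametes: GHM×1, GHm×1, GhM×1, Ghm×1, gHM×1, gHm×1, ghM×1, ghm×1
ggHhMm×GgHhMm grid (8·8=64): GgHHMM=2 GgHHMm=4 GgHHmm=2 GgHhMM=4 GgHhMm=8 GgHhmm=4 GghhMM=2 GghhMm=4 Gghhmm=2 ggHHMM=2 ggHHMm=4 ggHHmm=2 ggHhMM=4 ggHhMm=8 ggHhmm=4 gghhMM=2 gghhMm=4 gghhmm=2
ggHHmm hits 2/64; gcd=2; 2÷2/64÷2 = 1/32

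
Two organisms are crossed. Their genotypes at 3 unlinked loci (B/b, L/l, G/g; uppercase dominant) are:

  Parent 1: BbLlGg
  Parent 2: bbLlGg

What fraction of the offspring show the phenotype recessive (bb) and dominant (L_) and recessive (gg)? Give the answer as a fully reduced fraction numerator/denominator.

BbLlGg gametes: BLG×1, BLg×1, BlG×1, Blg×1, bLG×1, bLg×1, blG×1, blg×1
bbLlGg gametes: bLG×2, bLg×2, blG×2, blg×2
BbLlGg×bbLlGg grid (8·8=64): BbLLGG=2 BbLLGg=4 BbLLgg=2 BbLlGG=4 BbLlGg=8 BbLlgg=4 BbllGG=2 BbllGg=4 Bbllgg=2 bbLLGG=2 bbLLGg=4 bbLLgg=2 bbLlGG=4 bbLlGg=8 bbLlgg=4 bbllGG=2 bbllGg=4 bbllgg=2
bb L_ gg hits 6/64; gcd=2; 6÷2/64÷2 = 3/32

P(bb L_ gg) = 3/32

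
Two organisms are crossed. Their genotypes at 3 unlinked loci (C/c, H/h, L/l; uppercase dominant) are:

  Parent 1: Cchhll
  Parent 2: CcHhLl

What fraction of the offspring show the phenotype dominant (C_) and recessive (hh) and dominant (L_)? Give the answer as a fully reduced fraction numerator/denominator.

P(C_ hh L_) = 3/16

Cchhll gametes: Chl×4, chl×4
CcHhLl gametes: CHL×1, CHl×1, ChL×1, Chl×1, cHL×1, cHl×1, chL×1, chl×1
Cchhll×CcHhLl grid (8·8=64): CCHhLl=4 CCHhll=4 CChhLl=4 CChhll=4 CcHhLl=8 CcHhll=8 CchhLl=8 Cchhll=8 ccHhLl=4 ccHhll=4 cchhLl=4 cchhll=4
C_ hh L_ hits 12/64; gcd=4; 12÷4/64÷4 = 3/16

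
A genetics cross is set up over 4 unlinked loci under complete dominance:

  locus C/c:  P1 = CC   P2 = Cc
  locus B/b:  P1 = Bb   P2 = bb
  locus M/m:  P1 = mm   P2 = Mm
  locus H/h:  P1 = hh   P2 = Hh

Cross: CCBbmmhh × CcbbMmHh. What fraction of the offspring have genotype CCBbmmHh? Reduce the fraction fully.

CCBbmmhh gametes: CBmh×8, Cbmh×8
CcbbMmHh gametes: CbMH×2, CbMh×2, CbmH×2, Cbmh×2, cbMH×2, cbMh×2, cbmH×2, cbmh×2
CCBbmmhh×CcbbMmHh grid (16·16=256): CCBbMmHh=16 CCBbMmhh=16 CCBbmmHh=16 CCBbmmhh=16 CCbbMmHh=16 CCbbMmhh=16 CCbbmmHh=16 CCbbmmhh=16 CcBbMmHh=16 CcBbMmhh=16 CcBbmmHh=16 CcBbmmhh=16 CcbbMmHh=16 CcbbMmhh=16 CcbbmmHh=16 Ccbbmmhh=16
CCBbmmHh hits 16/256; gcd=16; 16÷16/256÷16 = 1/16

P(CCBbmmHh) = 1/16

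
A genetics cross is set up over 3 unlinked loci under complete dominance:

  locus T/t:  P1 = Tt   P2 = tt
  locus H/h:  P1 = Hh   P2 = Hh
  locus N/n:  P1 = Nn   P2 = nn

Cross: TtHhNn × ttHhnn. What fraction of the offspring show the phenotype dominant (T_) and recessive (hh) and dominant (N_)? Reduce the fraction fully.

P(T_ hh N_) = 1/16

TtHhNn gametes: THN×1, THn×1, ThN×1, Thn×1, tHN×1, tHn×1, thN×1, thn×1
ttHhnn gametes: tHn×4, thn×4
TtHhNn×ttHhnn grid (8·8=64): TtHHNn=4 TtHHnn=4 TtHhNn=8 TtHhnn=8 TthhNn=4 Tthhnn=4 ttHHNn=4 ttHHnn=4 ttHhNn=8 ttHhnn=8 tthhNn=4 tthhnn=4
T_ hh N_ hits 4/64; gcd=4; 4÷4/64÷4 = 1/16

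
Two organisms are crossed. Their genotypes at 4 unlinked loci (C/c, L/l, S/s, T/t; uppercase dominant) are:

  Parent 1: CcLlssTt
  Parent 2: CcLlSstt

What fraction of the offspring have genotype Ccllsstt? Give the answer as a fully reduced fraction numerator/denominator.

CcLlssTt gametes: CLsT×2, CLst×2, ClsT×2, Clst×2, cLsT×2, cLst×2, clsT×2, clst×2
CcLlSstt gametes: CLSt×2, CLst×2, ClSt×2, Clst×2, cLSt×2, cLst×2, clSt×2, clst×2
CcLlssTt×CcLlSstt grid (16·16=256): CCLLSsTt=4 CCLLSstt=4 CCLLssTt=4 CCLLsstt=4 CCLlSsTt=8 CCLlSstt=8 CCLlssTt=8 CCLlsstt=8 CCllSsTt=4 CCllSstt=4 CCllssTt=4 CCllsstt=4 CcLLSsTt=8 CcLLSstt=8 CcLLssTt=8 CcLLsstt=8 CcLlSsTt=16 CcLlSstt=16 CcLlssTt=16 CcLlsstt=16 CcllSsTt=8 CcllSstt=8 CcllssTt=8 Ccllsstt=8 ccLLSsTt=4 ccLLSstt=4 ccLLssTt=4 ccLLsstt=4 ccLlSsTt=8 ccLlSstt=8 ccLlssTt=8 ccLlsstt=8 ccllSsTt=4 ccllSstt=4 ccllssTt=4 ccllsstt=4
Ccllsstt hits 8/256; gcd=8; 8÷8/256÷8 = 1/32

P(Ccllsstt) = 1/32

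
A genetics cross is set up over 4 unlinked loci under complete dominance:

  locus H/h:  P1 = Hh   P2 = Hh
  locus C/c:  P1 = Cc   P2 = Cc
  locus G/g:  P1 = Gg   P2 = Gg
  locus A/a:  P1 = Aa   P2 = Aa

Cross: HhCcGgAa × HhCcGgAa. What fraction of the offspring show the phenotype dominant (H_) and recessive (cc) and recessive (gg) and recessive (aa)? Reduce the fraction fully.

P(H_ cc gg aa) = 3/256

HhCcGgAa gametes: HCGA×1, HCGa×1, HCgA×1, HCga×1, HcGA×1, HcGa×1, HcgA×1, Hcga×1, hCGA×1, hCGa×1, hCgA×1, hCga×1, hcGA×1, hcGa×1, hcgA×1, hcga×1
HhCcGgAa gametes: HCGA×1, HCGa×1, HCgA×1, HCga×1, HcGA×1, HcGa×1, HcgA×1, Hcga×1, hCGA×1, hCGa×1, hCgA×1, hCga×1, hcGA×1, hcGa×1, hcgA×1, hcga×1
HhCcGgAa×HhCcGgAa grid (16·16=256): HHCCGGAA=1 HHCCGGAa=2 HHCCGGaa=1 HHCCGgAA=2 HHCCGgAa=4 HHCCGgaa=2 HHCCggAA=1 HHCCggAa=2 HHCCggaa=1 HHCcGGAA=2 HHCcGGAa=4 HHCcGGaa=2 HHCcGgAA=4 HHCcGgAa=8 HHCcGgaa=4 HHCcggAA=2 HHCcggAa=4 HHCcggaa=2 HHccGGAA=1 HHccGGAa=2 HHccGGaa=1 HHccGgAA=2 HHccGgAa=4 HHccGgaa=2 HHccggAA=1 HHccggAa=2 HHccggaa=1 HhCCGGAA=2 HhCCGGAa=4 HhCCGGaa=2 HhCCGgAA=4 HhCCGgAa=8 HhCCGgaa=4 HhCCggAA=2 HhCCggAa=4 HhCCggaa=2 HhCcGGAA=4 HhCcGGAa=8 HhCcGGaa=4 HhCcGgAA=8 HhCcGgAa=16 HhCcGgaa=8 HhCcggAA=4 HhCcggAa=8 HhCcggaa=4 HhccGGAA=2 HhccGGAa=4 HhccGGaa=2 HhccGgAA=4 HhccGgAa=8 HhccGgaa=4 HhccggAA=2 HhccggAa=4 Hhccggaa=2 hhCCGGAA=1 hhCCGGAa=2 hhCCGGaa=1 hhCCGgAA=2 hhCCGgAa=4 hhCCGgaa=2 hhCCggAA=1 hhCCggAa=2 hhCCggaa=1 hhCcGGAA=2 hhCcGGAa=4 hhCcGGaa=2 hhCcGgAA=4 hhCcGgAa=8 hhCcGgaa=4 hhCcggAA=2 hhCcggAa=4 hhCcggaa=2 hhccGGAA=1 hhccGGAa=2 hhccGGaa=1 hhccGgAA=2 hhccGgAa=4 hhccGgaa=2 hhccggAA=1 hhccggAa=2 hhccggaa=1
H_ cc gg aa hits 3/256; gcd=1; 3÷1/256÷1 = 3/256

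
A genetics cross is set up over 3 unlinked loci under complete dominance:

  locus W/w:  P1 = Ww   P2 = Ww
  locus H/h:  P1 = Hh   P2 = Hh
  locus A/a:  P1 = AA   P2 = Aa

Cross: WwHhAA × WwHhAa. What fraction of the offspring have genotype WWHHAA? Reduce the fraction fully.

P(WWHHAA) = 1/32

WwHhAA gametes: WHA×2, WhA×2, wHA×2, whA×2
WwHhAa gametes: WHA×1, WHa×1, WhA×1, Wha×1, wHA×1, wHa×1, whA×1, wha×1
WwHhAA×WwHhAa grid (8·8=64): WWHHAA=2 WWHHAa=2 WWHhAA=4 WWHhAa=4 WWhhAA=2 WWhhAa=2 WwHHAA=4 WwHHAa=4 WwHhAA=8 WwHhAa=8 WwhhAA=4 WwhhAa=4 wwHHAA=2 wwHHAa=2 wwHhAA=4 wwHhAa=4 wwhhAA=2 wwhhAa=2
WWHHAA hits 2/64; gcd=2; 2÷2/64÷2 = 1/32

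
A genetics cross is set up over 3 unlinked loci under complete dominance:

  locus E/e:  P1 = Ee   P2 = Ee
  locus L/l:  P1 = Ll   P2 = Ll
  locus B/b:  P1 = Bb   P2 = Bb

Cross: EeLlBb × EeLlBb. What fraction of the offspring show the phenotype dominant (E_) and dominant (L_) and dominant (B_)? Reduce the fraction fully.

EeLlBb gametes: ELB×1, ELb×1, ElB×1, Elb×1, eLB×1, eLb×1, elB×1, elb×1
EeLlBb gametes: ELB×1, ELb×1, ElB×1, Elb×1, eLB×1, eLb×1, elB×1, elb×1
EeLlBb×EeLlBb grid (8·8=64): EELLBB=1 EELLBb=2 EELLbb=1 EELlBB=2 EELlBb=4 EELlbb=2 EEllBB=1 EEllBb=2 EEllbb=1 EeLLBB=2 EeLLBb=4 EeLLbb=2 EeLlBB=4 EeLlBb=8 EeLlbb=4 EellBB=2 EellBb=4 Eellbb=2 eeLLBB=1 eeLLBb=2 eeLLbb=1 eeLlBB=2 eeLlBb=4 eeLlbb=2 eellBB=1 eellBb=2 eellbb=1
E_ L_ B_ hits 27/64; gcd=1; 27÷1/64÷1 = 27/64

P(E_ L_ B_) = 27/64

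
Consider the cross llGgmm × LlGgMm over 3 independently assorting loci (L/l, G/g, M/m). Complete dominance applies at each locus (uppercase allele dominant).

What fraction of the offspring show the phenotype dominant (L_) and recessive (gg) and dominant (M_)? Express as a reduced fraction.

llGgmm gametes: lGm×4, lgm×4
LlGgMm gametes: LGM×1, LGm×1, LgM×1, Lgm×1, lGM×1, lGm×1, lgM×1, lgm×1
llGgmm×LlGgMm grid (8·8=64): LlGGMm=4 LlGGmm=4 LlGgMm=8 LlGgmm=8 LlggMm=4 Llggmm=4 llGGMm=4 llGGmm=4 llGgMm=8 llGgmm=8 llggMm=4 llggmm=4
L_ gg M_ hits 4/64; gcd=4; 4÷4/64÷4 = 1/16

P(L_ gg M_) = 1/16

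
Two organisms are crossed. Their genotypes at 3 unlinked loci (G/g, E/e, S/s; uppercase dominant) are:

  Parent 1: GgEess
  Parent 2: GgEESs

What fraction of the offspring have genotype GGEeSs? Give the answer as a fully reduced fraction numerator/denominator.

P(GGEeSs) = 1/16

GgEess gametes: GEs×2, Ges×2, gEs×2, ges×2
GgEESs gametes: GES×2, GEs×2, gES×2, gEs×2
GgEess×GgEESs grid (8·8=64): GGEESs=4 GGEEss=4 GGEeSs=4 GGEess=4 GgEESs=8 GgEEss=8 GgEeSs=8 GgEess=8 ggEESs=4 ggEEss=4 ggEeSs=4 ggEess=4
GGEeSs hits 4/64; gcd=4; 4÷4/64÷4 = 1/16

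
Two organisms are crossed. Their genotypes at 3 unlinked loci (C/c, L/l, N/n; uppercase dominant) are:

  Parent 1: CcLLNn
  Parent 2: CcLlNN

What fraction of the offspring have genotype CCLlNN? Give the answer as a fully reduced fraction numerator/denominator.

P(CCLlNN) = 1/16

CcLLNn gametes: CLN×2, CLn×2, cLN×2, cLn×2
CcLlNN gametes: CLN×2, ClN×2, cLN×2, clN×2
CcLLNn×CcLlNN grid (8·8=64): CCLLNN=4 CCLLNn=4 CCLlNN=4 CCLlNn=4 CcLLNN=8 CcLLNn=8 CcLlNN=8 CcLlNn=8 ccLLNN=4 ccLLNn=4 ccLlNN=4 ccLlNn=4
CCLlNN hits 4/64; gcd=4; 4÷4/64÷4 = 1/16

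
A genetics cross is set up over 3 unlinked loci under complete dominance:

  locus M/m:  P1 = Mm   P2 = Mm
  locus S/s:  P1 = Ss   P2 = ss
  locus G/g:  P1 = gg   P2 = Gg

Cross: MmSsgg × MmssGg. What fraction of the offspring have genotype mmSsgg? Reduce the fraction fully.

P(mmSsgg) = 1/16

MmSsgg gametes: MSg×2, Msg×2, mSg×2, msg×2
MmssGg gametes: MsG×2, Msg×2, msG×2, msg×2
MmSsgg×MmssGg grid (8·8=64): MMSsGg=4 MMSsgg=4 MMssGg=4 MMssgg=4 MmSsGg=8 MmSsgg=8 MmssGg=8 Mmssgg=8 mmSsGg=4 mmSsgg=4 mmssGg=4 mmssgg=4
mmSsgg hits 4/64; gcd=4; 4÷4/64÷4 = 1/16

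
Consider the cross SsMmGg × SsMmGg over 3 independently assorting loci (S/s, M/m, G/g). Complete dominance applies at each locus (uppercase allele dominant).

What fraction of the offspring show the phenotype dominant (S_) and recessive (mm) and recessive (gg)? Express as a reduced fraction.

SsMmGg gametes: SMG×1, SMg×1, SmG×1, Smg×1, sMG×1, sMg×1, smG×1, smg×1
SsMmGg gametes: SMG×1, SMg×1, SmG×1, Smg×1, sMG×1, sMg×1, smG×1, smg×1
SsMmGg×SsMmGg grid (8·8=64): SSMMGG=1 SSMMGg=2 SSMMgg=1 SSMmGG=2 SSMmGg=4 SSMmgg=2 SSmmGG=1 SSmmGg=2 SSmmgg=1 SsMMGG=2 SsMMGg=4 SsMMgg=2 SsMmGG=4 SsMmGg=8 SsMmgg=4 SsmmGG=2 SsmmGg=4 Ssmmgg=2 ssMMGG=1 ssMMGg=2 ssMMgg=1 ssMmGG=2 ssMmGg=4 ssMmgg=2 ssmmGG=1 ssmmGg=2 ssmmgg=1
S_ mm gg hits 3/64; gcd=1; 3÷1/64÷1 = 3/64

P(S_ mm gg) = 3/64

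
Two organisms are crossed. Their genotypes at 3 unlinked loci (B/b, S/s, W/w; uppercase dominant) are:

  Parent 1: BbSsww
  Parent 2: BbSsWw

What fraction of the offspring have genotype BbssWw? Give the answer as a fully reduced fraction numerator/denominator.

P(BbssWw) = 1/16

BbSsww gametes: BSw×2, Bsw×2, bSw×2, bsw×2
BbSsWw gametes: BSW×1, BSw×1, BsW×1, Bsw×1, bSW×1, bSw×1, bsW×1, bsw×1
BbSsww×BbSsWw grid (8·8=64): BBSSWw=2 BBSSww=2 BBSsWw=4 BBSsww=4 BBssWw=2 BBssww=2 BbSSWw=4 BbSSww=4 BbSsWw=8 BbSsww=8 BbssWw=4 Bbssww=4 bbSSWw=2 bbSSww=2 bbSsWw=4 bbSsww=4 bbssWw=2 bbssww=2
BbssWw hits 4/64; gcd=4; 4÷4/64÷4 = 1/16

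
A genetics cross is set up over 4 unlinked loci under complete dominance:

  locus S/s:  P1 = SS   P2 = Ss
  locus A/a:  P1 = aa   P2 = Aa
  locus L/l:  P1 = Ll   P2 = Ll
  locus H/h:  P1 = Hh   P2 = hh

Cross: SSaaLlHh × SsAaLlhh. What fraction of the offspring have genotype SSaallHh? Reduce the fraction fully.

P(SSaallHh) = 1/32

SSaaLlHh gametes: SaLH×4, SaLh×4, SalH×4, Salh×4
SsAaLlhh gametes: SALh×2, SAlh×2, SaLh×2, Salh×2, sALh×2, sAlh×2, saLh×2, salh×2
SSaaLlHh×SsAaLlhh grid (16·16=256): SSAaLLHh=8 SSAaLLhh=8 SSAaLlHh=16 SSAaLlhh=16 SSAallHh=8 SSAallhh=8 SSaaLLHh=8 SSaaLLhh=8 SSaaLlHh=16 SSaaLlhh=16 SSaallHh=8 SSaallhh=8 SsAaLLHh=8 SsAaLLhh=8 SsAaLlHh=16 SsAaLlhh=16 SsAallHh=8 SsAallhh=8 SsaaLLHh=8 SsaaLLhh=8 SsaaLlHh=16 SsaaLlhh=16 SsaallHh=8 Ssaallhh=8
SSaallHh hits 8/256; gcd=8; 8÷8/256÷8 = 1/32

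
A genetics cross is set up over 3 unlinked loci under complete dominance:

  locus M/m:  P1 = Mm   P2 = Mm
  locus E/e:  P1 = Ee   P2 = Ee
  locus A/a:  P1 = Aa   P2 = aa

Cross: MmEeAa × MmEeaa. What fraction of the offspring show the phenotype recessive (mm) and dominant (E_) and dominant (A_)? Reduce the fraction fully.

P(mm E_ A_) = 3/32

MmEeAa gametes: MEA×1, MEa×1, MeA×1, Mea×1, mEA×1, mEa×1, meA×1, mea×1
MmEeaa gametes: MEa×2, Mea×2, mEa×2, mea×2
MmEeAa×MmEeaa grid (8·8=64): MMEEAa=2 MMEEaa=2 MMEeAa=4 MMEeaa=4 MMeeAa=2 MMeeaa=2 MmEEAa=4 MmEEaa=4 MmEeAa=8 MmEeaa=8 MmeeAa=4 Mmeeaa=4 mmEEAa=2 mmEEaa=2 mmEeAa=4 mmEeaa=4 mmeeAa=2 mmeeaa=2
mm E_ A_ hits 6/64; gcd=2; 6÷2/64÷2 = 3/32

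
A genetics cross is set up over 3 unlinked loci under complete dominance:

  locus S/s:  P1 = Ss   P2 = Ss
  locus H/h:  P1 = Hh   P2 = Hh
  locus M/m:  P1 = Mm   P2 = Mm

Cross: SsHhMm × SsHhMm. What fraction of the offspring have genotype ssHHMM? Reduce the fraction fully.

SsHhMm gametes: SHM×1, SHm×1, ShM×1, Shm×1, sHM×1, sHm×1, shM×1, shm×1
SsHhMm gametes: SHM×1, SHm×1, ShM×1, Shm×1, sHM×1, sHm×1, shM×1, shm×1
SsHhMm×SsHhMm grid (8·8=64): SSHHMM=1 SSHHMm=2 SSHHmm=1 SSHhMM=2 SSHhMm=4 SSHhmm=2 SShhMM=1 SShhMm=2 SShhmm=1 SsHHMM=2 SsHHMm=4 SsHHmm=2 SsHhMM=4 SsHhMm=8 SsHhmm=4 SshhMM=2 SshhMm=4 Sshhmm=2 ssHHMM=1 ssHHMm=2 ssHHmm=1 ssHhMM=2 ssHhMm=4 ssHhmm=2 sshhMM=1 sshhMm=2 sshhmm=1
ssHHMM hits 1/64; gcd=1; 1÷1/64÷1 = 1/64

P(ssHHMM) = 1/64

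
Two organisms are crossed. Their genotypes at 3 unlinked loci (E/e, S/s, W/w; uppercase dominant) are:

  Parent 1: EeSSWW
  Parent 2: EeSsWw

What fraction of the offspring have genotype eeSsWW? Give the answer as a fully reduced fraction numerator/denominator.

P(eeSsWW) = 1/16

EeSSWW gametes: ESW×4, eSW×4
EeSsWw gametes: ESW×1, ESw×1, EsW×1, Esw×1, eSW×1, eSw×1, esW×1, esw×1
EeSSWW×EeSsWw grid (8·8=64): EESSWW=4 EESSWw=4 EESsWW=4 EESsWw=4 EeSSWW=8 EeSSWw=8 EeSsWW=8 EeSsWw=8 eeSSWW=4 eeSSWw=4 eeSsWW=4 eeSsWw=4
eeSsWW hits 4/64; gcd=4; 4÷4/64÷4 = 1/16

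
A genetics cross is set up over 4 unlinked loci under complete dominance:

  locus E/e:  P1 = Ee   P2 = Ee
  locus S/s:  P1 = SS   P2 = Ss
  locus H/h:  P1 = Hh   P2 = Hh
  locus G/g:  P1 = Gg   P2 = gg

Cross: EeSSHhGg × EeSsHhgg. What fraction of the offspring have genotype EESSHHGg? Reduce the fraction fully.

EeSSHhGg gametes: ESHG×2, ESHg×2, EShG×2, EShg×2, eSHG×2, eSHg×2, eShG×2, eShg×2
EeSsHhgg gametes: ESHg×2, EShg×2, EsHg×2, Eshg×2, eSHg×2, eShg×2, esHg×2, eshg×2
EeSSHhGg×EeSsHhgg grid (16·16=256): EESSHHGg=4 EESSHHgg=4 EESSHhGg=8 EESSHhgg=8 EESShhGg=4 EESShhgg=4 EESsHHGg=4 EESsHHgg=4 EESsHhGg=8 EESsHhgg=8 EESshhGg=4 EESshhgg=4 EeSSHHGg=8 EeSSHHgg=8 EeSSHhGg=16 EeSSHhgg=16 EeSShhGg=8 EeSShhgg=8 EeSsHHGg=8 EeSsHHgg=8 EeSsHhGg=16 EeSsHhgg=16 EeSshhGg=8 EeSshhgg=8 eeSSHHGg=4 eeSSHHgg=4 eeSSHhGg=8 eeSSHhgg=8 eeSShhGg=4 eeSShhgg=4 eeSsHHGg=4 eeSsHHgg=4 eeSsHhGg=8 eeSsHhgg=8 eeSshhGg=4 eeSshhgg=4
EESSHHGg hits 4/256; gcd=4; 4÷4/256÷4 = 1/64

P(EESSHHGg) = 1/64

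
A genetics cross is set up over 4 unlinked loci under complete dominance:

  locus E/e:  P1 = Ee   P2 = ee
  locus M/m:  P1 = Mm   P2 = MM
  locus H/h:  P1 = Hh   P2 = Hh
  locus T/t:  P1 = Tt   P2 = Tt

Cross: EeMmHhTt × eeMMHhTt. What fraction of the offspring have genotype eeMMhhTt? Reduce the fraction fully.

EeMmHhTt gametes: EMHT×1, EMHt×1, EMhT×1, EMht×1, EmHT×1, EmHt×1, EmhT×1, Emht×1, eMHT×1, eMHt×1, eMhT×1, eMht×1, emHT×1, emHt×1, emhT×1, emht×1
eeMMHhTt gametes: eMHT×4, eMHt×4, eMhT×4, eMht×4
EeMmHhTt×eeMMHhTt grid (16·16=256): EeMMHHTT=4 EeMMHHTt=8 EeMMHHtt=4 EeMMHhTT=8 EeMMHhTt=16 EeMMHhtt=8 EeMMhhTT=4 EeMMhhTt=8 EeMMhhtt=4 EeMmHHTT=4 EeMmHHTt=8 EeMmHHtt=4 EeMmHhTT=8 EeMmHhTt=16 EeMmHhtt=8 EeMmhhTT=4 EeMmhhTt=8 EeMmhhtt=4 eeMMHHTT=4 eeMMHHTt=8 eeMMHHtt=4 eeMMHhTT=8 eeMMHhTt=16 eeMMHhtt=8 eeMMhhTT=4 eeMMhhTt=8 eeMMhhtt=4 eeMmHHTT=4 eeMmHHTt=8 eeMmHHtt=4 eeMmHhTT=8 eeMmHhTt=16 eeMmHhtt=8 eeMmhhTT=4 eeMmhhTt=8 eeMmhhtt=4
eeMMhhTt hits 8/256; gcd=8; 8÷8/256÷8 = 1/32

P(eeMMhhTt) = 1/32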